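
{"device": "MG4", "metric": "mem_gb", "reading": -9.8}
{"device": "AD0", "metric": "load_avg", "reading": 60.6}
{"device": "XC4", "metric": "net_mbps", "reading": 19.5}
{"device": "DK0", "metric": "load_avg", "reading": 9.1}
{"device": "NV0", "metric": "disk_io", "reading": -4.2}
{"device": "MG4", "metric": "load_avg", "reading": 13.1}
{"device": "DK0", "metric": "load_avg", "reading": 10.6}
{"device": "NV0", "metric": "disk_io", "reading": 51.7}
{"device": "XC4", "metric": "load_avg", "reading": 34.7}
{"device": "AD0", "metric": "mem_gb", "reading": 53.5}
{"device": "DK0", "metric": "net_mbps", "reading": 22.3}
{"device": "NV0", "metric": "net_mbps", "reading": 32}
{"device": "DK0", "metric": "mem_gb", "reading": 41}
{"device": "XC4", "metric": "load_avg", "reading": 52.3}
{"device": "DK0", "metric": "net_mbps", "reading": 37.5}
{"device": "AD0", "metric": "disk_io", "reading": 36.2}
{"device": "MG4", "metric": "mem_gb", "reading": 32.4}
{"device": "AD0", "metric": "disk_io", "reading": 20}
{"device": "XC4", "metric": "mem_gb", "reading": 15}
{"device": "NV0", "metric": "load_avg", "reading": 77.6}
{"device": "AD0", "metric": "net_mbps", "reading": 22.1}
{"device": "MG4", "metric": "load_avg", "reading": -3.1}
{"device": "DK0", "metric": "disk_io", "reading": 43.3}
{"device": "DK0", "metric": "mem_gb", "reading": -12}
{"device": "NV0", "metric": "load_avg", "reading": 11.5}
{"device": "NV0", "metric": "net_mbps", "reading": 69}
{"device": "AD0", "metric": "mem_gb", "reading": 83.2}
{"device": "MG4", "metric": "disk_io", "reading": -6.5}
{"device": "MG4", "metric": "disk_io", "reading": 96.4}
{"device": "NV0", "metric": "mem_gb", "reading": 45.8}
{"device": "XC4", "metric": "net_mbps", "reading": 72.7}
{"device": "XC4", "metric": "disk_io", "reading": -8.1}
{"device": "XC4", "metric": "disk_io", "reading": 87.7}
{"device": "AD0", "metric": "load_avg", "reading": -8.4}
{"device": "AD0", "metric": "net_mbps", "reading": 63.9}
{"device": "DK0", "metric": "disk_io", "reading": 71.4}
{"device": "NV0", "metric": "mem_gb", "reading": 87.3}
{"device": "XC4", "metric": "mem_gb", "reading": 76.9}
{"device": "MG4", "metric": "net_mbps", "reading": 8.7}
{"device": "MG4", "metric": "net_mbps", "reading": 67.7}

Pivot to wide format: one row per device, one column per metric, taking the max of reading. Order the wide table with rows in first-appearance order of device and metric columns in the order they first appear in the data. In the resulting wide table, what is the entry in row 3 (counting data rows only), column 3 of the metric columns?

With rows in first-appearance order of device, row 3 is device=XC4. metric columns in first-appearance order: mem_gb, load_avg, net_mbps, disk_io; column 3 is net_mbps.
Long rows with device=XC4, metric=net_mbps: max(19.5, 72.7) = 72.7.

72.7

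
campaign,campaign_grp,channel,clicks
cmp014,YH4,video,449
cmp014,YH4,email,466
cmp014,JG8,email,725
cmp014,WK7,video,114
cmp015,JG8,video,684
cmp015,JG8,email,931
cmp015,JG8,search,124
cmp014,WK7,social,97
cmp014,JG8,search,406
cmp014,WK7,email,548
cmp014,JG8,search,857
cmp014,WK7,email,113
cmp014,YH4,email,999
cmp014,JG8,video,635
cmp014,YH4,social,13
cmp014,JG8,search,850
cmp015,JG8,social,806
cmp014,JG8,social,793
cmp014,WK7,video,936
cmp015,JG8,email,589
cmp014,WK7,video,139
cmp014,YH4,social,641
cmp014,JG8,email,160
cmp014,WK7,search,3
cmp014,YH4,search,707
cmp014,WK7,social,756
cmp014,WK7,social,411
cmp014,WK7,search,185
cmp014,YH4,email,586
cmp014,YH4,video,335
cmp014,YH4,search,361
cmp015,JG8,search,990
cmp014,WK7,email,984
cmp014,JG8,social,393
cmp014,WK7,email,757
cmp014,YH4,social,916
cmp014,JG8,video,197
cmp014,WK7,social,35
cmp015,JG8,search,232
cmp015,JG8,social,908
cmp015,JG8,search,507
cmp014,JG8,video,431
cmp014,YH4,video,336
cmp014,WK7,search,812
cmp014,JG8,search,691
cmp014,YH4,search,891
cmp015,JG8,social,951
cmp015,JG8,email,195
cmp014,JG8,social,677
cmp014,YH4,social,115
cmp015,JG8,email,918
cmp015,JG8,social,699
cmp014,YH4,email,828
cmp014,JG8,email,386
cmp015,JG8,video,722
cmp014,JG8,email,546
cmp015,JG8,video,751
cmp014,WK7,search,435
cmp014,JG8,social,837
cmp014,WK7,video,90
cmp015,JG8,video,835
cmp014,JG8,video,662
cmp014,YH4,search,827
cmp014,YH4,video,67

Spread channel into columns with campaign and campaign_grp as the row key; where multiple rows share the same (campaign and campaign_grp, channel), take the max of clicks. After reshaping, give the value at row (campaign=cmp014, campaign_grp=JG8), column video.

662

Rows with campaign=cmp014, campaign_grp=JG8 and channel=video: clicks values are 635, 197, 431, 662.
max(635, 197, 431, 662) = 662.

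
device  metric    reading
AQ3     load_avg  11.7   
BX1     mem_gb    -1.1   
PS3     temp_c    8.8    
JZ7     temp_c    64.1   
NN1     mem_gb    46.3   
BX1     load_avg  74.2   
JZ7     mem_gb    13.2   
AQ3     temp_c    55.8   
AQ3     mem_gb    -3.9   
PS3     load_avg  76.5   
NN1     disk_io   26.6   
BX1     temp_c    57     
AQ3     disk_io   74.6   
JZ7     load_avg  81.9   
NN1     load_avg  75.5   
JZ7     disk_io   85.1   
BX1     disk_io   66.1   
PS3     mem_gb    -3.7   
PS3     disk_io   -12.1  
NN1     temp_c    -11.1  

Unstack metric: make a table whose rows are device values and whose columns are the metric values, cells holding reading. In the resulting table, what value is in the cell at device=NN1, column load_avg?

Wide layout: rows indexed by device, columns are the 4 distinct metric values (load_avg, mem_gb, temp_c, disk_io).
Cell (device=NN1, metric=load_avg) draws from the long row where device=NN1 and metric=load_avg, which has reading=75.5.

75.5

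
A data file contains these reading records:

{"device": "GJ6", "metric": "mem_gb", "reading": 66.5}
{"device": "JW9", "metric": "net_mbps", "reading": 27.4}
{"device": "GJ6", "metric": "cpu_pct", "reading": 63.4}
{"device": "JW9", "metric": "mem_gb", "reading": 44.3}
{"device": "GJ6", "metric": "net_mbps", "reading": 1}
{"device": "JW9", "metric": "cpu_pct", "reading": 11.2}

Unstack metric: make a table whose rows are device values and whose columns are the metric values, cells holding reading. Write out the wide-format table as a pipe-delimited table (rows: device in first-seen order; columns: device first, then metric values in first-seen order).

Columns: device plus the 3 distinct metric values (mem_gb, net_mbps, cpu_pct).
For example, row GJ6 column mem_gb takes reading=66.5 from the long row (GJ6, mem_gb).

| device | mem_gb | net_mbps | cpu_pct |
| GJ6 | 66.5 | 1 | 63.4 |
| JW9 | 44.3 | 27.4 | 11.2 |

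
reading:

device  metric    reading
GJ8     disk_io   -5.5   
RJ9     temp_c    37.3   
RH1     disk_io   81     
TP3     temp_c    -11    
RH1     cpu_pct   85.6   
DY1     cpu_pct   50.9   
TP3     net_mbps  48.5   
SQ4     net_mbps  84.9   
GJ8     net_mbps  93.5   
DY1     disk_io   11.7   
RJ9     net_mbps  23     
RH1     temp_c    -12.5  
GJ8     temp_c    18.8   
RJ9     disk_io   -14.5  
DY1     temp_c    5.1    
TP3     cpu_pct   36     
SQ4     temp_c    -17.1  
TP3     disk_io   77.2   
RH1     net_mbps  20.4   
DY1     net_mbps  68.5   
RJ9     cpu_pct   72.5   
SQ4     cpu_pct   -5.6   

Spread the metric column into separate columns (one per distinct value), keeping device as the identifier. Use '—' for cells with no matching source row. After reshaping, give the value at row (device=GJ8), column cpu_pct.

No long-format row has device=GJ8 and metric=cpu_pct, so the cell is —.

—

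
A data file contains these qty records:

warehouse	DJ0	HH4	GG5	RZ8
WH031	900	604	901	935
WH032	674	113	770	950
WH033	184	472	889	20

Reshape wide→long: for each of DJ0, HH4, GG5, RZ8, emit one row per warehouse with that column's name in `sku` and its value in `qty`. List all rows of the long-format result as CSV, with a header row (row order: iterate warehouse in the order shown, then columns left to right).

warehouse,sku,qty
WH031,DJ0,900
WH031,HH4,604
WH031,GG5,901
WH031,RZ8,935
WH032,DJ0,674
WH032,HH4,113
WH032,GG5,770
WH032,RZ8,950
WH033,DJ0,184
WH033,HH4,472
WH033,GG5,889
WH033,RZ8,20

Each (warehouse, column) pair becomes one row: 3 × 4 = 12 rows.
For example, (WH031, DJ0) → qty=900.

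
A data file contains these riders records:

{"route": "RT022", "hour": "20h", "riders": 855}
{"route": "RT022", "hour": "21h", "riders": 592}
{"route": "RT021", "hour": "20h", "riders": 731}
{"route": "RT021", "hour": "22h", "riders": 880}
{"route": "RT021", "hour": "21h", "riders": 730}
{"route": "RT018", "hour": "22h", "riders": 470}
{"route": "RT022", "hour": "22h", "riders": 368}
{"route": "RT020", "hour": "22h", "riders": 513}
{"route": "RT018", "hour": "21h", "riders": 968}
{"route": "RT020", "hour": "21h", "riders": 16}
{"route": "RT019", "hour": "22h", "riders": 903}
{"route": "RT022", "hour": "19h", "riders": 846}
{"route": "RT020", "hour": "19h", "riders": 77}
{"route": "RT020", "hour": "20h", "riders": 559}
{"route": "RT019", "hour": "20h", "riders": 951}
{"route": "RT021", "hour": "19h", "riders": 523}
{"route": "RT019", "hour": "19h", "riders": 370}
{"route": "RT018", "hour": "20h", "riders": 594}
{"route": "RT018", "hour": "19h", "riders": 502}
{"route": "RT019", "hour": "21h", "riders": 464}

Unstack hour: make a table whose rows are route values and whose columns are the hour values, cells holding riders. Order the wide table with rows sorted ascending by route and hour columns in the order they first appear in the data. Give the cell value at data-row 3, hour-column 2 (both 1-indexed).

With rows sorted ascending by route, row 3 is route=RT020. hour columns in first-appearance order: 20h, 21h, 22h, 19h; column 2 is 21h.
Long rows with route=RT020, hour=21h: riders = 16.

16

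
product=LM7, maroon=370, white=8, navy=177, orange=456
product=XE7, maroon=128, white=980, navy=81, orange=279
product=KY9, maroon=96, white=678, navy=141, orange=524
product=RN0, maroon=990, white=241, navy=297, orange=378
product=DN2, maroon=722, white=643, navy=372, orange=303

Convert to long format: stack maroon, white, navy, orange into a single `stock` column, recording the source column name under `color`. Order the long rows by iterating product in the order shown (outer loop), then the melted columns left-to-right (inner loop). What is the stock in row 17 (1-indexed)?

722

20 rows total (5 × 4). Row 17: index ⌊(17-1)/4⌋ = 4 into product → DN2; (17-1) mod 4 = 0 into the melted columns → maroon.
So row 17 is (DN2, maroon, 722); stock = 722.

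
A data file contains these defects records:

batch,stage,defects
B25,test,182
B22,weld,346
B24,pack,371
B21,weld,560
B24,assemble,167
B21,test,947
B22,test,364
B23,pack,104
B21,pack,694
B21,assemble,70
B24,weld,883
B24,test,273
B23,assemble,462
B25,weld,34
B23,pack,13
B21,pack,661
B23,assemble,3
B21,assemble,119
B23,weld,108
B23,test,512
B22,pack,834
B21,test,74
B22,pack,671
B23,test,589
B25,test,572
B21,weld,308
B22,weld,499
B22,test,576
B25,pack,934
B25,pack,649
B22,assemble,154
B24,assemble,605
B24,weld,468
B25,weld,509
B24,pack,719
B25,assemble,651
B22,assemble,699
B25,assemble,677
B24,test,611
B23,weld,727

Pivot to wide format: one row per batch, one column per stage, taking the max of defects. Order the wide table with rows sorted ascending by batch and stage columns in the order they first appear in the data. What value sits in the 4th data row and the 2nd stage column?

With rows sorted ascending by batch, row 4 is batch=B24. stage columns in first-appearance order: test, weld, pack, assemble; column 2 is weld.
Long rows with batch=B24, stage=weld: max(883, 468) = 883.

883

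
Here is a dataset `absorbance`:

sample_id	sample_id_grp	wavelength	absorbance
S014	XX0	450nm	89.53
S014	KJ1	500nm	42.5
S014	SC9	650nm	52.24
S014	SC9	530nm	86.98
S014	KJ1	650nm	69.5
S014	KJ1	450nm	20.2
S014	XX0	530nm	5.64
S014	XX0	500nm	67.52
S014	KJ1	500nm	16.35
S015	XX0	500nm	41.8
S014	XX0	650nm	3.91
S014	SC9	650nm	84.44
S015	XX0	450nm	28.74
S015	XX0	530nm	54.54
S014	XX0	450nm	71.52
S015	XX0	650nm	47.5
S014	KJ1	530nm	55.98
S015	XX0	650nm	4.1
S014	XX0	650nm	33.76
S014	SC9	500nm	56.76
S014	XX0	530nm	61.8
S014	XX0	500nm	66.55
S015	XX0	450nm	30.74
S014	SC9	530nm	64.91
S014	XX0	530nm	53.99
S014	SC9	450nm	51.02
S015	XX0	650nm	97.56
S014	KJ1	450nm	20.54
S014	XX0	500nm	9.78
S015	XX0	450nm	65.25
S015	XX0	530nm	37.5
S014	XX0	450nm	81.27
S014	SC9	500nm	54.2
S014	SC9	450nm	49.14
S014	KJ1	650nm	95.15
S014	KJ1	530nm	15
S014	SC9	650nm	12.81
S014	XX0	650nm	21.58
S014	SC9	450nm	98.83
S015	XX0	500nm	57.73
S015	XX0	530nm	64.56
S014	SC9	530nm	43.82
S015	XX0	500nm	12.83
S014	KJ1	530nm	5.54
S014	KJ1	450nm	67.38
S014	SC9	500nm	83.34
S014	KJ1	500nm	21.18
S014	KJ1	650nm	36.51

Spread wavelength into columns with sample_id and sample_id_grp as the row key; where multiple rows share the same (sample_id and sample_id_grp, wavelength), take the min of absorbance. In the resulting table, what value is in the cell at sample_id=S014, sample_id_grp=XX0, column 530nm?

5.64

Rows with sample_id=S014, sample_id_grp=XX0 and wavelength=530nm: absorbance values are 5.64, 61.8, 53.99.
min(5.64, 61.8, 53.99) = 5.64.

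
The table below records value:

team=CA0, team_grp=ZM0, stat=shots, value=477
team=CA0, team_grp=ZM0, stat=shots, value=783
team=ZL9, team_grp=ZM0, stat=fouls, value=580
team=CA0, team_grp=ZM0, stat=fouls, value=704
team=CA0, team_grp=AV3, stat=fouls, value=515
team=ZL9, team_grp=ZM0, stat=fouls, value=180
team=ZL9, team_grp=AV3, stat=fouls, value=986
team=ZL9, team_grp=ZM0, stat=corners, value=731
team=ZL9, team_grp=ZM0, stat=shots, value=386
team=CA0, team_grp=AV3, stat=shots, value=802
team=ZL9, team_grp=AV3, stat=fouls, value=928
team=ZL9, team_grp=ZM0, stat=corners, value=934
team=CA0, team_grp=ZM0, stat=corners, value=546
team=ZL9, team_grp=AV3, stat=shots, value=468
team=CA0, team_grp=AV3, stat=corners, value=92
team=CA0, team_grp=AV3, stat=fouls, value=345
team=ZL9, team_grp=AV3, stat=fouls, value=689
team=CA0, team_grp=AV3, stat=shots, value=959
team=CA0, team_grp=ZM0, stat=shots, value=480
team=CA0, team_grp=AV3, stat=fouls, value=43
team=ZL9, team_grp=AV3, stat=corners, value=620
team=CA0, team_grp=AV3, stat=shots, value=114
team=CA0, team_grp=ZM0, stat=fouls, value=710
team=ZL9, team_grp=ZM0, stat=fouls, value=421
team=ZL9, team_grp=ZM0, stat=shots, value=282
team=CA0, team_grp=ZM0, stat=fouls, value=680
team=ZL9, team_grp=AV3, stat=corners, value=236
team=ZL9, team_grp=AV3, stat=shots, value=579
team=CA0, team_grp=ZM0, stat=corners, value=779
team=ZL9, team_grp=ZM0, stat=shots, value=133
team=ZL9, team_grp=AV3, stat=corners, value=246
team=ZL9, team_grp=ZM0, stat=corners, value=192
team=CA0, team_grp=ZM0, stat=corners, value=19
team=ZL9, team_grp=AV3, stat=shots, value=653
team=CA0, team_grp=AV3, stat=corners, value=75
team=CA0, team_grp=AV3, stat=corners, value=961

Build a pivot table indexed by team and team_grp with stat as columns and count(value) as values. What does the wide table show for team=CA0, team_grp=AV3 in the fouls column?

3

Rows with team=CA0, team_grp=AV3 and stat=fouls: value values are 515, 345, 43.
3 rows match — count = 3.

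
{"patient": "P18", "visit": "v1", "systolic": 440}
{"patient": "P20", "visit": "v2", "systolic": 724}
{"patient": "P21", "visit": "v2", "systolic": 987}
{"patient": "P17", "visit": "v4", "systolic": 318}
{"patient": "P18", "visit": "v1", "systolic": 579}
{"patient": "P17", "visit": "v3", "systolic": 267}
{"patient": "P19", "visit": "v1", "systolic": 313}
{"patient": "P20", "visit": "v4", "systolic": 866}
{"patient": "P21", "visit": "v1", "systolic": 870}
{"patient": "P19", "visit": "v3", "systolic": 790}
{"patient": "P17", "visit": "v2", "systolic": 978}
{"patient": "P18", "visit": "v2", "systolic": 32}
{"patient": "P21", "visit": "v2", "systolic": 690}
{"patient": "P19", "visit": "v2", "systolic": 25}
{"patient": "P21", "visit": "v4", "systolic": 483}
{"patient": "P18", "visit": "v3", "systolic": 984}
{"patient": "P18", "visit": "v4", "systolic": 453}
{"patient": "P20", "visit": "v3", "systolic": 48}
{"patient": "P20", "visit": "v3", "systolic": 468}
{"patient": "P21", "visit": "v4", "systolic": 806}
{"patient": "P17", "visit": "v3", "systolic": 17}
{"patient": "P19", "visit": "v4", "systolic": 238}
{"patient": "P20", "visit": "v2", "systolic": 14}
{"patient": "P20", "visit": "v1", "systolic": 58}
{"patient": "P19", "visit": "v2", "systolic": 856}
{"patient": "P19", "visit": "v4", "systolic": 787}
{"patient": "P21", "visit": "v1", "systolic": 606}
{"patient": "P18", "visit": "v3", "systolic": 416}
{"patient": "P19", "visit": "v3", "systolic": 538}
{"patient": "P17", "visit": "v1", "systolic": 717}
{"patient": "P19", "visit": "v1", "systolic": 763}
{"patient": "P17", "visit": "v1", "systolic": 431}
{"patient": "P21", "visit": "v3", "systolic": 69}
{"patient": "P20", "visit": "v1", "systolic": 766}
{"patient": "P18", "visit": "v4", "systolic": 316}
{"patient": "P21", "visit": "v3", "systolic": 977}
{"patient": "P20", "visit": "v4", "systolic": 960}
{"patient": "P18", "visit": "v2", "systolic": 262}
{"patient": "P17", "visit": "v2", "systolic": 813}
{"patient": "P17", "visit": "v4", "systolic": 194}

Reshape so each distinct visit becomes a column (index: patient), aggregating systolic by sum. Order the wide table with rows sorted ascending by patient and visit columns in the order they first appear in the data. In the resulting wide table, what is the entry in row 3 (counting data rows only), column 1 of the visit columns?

With rows sorted ascending by patient, row 3 is patient=P19. visit columns in first-appearance order: v1, v2, v4, v3; column 1 is v1.
Long rows with patient=P19, visit=v1: 313 + 763 = 1076.

1076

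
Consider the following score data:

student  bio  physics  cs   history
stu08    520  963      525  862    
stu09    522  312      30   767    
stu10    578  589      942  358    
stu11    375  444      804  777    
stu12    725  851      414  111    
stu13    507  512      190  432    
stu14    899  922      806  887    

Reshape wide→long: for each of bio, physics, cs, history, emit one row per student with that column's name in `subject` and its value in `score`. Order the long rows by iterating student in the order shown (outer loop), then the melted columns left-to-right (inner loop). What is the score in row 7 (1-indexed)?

30

28 rows total (7 × 4). Row 7: index ⌊(7-1)/4⌋ = 1 into student → stu09; (7-1) mod 4 = 2 into the melted columns → cs.
So row 7 is (stu09, cs, 30); score = 30.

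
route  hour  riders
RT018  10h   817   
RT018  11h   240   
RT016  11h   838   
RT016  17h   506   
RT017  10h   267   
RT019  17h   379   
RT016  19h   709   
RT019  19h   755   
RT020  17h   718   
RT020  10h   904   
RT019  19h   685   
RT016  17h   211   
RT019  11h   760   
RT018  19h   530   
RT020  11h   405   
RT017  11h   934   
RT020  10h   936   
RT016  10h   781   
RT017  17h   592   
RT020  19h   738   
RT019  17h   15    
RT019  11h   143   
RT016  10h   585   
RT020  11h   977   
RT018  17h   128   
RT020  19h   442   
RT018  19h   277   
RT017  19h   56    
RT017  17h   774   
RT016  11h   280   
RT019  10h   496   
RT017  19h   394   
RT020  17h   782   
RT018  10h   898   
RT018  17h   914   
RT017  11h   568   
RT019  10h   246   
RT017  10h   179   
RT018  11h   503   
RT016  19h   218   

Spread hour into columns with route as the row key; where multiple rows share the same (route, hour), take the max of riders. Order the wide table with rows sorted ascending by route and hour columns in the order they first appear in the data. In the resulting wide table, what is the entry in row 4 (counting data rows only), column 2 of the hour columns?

760

With rows sorted ascending by route, row 4 is route=RT019. hour columns in first-appearance order: 10h, 11h, 17h, 19h; column 2 is 11h.
Long rows with route=RT019, hour=11h: max(760, 143) = 760.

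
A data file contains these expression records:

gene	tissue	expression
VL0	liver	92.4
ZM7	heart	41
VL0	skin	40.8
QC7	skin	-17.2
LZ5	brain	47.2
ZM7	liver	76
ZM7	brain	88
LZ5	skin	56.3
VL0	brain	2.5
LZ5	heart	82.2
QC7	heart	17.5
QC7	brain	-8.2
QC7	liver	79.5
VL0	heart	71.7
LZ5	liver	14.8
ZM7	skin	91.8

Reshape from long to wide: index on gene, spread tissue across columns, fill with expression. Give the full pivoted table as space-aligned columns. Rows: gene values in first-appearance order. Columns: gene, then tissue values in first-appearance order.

Columns: gene plus the 4 distinct tissue values (liver, heart, skin, brain).
For example, row VL0 column liver takes expression=92.4 from the long row (VL0, liver).

gene  liver  heart  skin   brain
VL0   92.4   71.7   40.8   2.5  
ZM7   76     41     91.8   88   
QC7   79.5   17.5   -17.2  -8.2 
LZ5   14.8   82.2   56.3   47.2 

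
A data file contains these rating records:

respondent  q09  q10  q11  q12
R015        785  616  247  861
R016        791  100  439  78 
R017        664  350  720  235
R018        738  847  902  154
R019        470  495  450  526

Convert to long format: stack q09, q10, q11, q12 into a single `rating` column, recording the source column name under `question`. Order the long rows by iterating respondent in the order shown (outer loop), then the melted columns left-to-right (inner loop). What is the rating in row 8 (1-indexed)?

20 rows total (5 × 4). Row 8: index ⌊(8-1)/4⌋ = 1 into respondent → R016; (8-1) mod 4 = 3 into the melted columns → q12.
So row 8 is (R016, q12, 78); rating = 78.

78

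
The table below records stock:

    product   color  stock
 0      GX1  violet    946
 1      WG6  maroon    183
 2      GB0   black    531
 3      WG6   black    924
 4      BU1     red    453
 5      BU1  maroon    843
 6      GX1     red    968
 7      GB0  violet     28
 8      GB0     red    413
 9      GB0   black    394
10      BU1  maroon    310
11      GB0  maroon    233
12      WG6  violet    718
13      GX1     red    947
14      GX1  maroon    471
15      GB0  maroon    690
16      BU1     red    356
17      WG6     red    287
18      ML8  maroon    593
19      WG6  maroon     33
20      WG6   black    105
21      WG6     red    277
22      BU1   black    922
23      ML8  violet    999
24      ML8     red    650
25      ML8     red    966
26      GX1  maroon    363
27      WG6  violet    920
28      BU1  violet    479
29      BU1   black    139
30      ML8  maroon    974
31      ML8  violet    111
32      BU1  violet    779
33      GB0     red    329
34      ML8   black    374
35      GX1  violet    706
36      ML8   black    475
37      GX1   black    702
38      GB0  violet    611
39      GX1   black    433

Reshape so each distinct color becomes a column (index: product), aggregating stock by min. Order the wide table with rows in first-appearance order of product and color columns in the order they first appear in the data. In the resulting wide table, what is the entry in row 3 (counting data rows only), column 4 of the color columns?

With rows in first-appearance order of product, row 3 is product=GB0. color columns in first-appearance order: violet, maroon, black, red; column 4 is red.
Long rows with product=GB0, color=red: min(413, 329) = 329.

329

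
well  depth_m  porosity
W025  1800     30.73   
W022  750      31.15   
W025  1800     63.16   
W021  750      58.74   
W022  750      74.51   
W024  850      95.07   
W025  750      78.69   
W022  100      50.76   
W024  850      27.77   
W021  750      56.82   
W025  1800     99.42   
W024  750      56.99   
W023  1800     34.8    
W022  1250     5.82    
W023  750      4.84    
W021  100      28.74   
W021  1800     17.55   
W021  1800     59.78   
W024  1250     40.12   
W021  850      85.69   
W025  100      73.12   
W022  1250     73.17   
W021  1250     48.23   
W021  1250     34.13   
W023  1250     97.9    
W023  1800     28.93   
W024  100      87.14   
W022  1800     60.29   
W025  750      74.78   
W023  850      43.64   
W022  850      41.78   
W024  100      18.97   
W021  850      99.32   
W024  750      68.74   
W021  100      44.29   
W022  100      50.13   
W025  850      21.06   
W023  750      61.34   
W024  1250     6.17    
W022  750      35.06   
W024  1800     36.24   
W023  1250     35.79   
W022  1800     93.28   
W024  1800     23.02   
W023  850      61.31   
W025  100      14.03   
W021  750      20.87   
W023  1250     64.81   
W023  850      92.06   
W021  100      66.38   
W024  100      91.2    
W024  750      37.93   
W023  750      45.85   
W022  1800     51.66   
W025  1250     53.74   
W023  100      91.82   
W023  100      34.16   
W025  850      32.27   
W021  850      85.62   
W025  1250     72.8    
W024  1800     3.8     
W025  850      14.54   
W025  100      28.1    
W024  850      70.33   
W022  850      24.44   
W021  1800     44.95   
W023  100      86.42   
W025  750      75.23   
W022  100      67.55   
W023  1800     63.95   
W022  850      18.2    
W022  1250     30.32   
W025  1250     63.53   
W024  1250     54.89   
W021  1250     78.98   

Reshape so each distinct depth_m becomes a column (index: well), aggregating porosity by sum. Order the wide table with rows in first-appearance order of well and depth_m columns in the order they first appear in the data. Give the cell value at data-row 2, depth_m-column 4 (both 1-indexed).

168.44

With rows in first-appearance order of well, row 2 is well=W022. depth_m columns in first-appearance order: 1800, 750, 850, 100, 1250; column 4 is 100.
Long rows with well=W022, depth_m=100: 50.76 + 50.13 + 67.55 = 168.44.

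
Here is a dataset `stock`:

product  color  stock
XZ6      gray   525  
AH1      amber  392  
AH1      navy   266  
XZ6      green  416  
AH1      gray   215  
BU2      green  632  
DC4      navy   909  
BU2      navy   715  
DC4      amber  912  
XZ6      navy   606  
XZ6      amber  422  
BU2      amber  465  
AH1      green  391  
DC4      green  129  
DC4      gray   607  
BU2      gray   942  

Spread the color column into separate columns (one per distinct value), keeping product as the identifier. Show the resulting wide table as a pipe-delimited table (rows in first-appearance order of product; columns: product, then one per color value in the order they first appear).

Columns: product plus the 4 distinct color values (gray, amber, navy, green).
For example, row XZ6 column gray takes stock=525 from the long row (XZ6, gray).

| product | gray | amber | navy | green |
| XZ6 | 525 | 422 | 606 | 416 |
| AH1 | 215 | 392 | 266 | 391 |
| BU2 | 942 | 465 | 715 | 632 |
| DC4 | 607 | 912 | 909 | 129 |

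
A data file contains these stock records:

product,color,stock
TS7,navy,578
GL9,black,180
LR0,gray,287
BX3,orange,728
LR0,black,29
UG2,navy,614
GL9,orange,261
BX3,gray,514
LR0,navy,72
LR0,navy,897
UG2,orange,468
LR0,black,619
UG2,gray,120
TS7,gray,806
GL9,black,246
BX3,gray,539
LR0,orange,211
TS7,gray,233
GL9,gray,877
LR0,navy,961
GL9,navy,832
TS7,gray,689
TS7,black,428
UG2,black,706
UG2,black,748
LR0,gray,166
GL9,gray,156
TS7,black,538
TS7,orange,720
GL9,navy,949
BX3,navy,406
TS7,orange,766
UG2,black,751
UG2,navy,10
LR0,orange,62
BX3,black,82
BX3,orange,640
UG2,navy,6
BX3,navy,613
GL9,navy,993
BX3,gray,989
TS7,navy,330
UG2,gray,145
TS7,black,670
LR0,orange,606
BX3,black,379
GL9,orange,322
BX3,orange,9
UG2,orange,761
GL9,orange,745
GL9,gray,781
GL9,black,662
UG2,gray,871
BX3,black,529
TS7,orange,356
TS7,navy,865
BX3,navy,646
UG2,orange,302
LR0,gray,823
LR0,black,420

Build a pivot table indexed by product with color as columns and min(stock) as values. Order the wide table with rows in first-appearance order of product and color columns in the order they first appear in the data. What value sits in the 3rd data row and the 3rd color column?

166

With rows in first-appearance order of product, row 3 is product=LR0. color columns in first-appearance order: navy, black, gray, orange; column 3 is gray.
Long rows with product=LR0, color=gray: min(287, 166, 823) = 166.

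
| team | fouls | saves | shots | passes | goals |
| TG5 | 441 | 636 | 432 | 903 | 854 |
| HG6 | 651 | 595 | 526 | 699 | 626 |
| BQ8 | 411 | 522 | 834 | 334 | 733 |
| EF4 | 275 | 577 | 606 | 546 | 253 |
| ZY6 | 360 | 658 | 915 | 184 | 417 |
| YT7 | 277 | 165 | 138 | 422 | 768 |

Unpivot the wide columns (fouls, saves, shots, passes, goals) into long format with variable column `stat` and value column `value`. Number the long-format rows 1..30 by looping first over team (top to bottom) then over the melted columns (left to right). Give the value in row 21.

30 rows total (6 × 5). Row 21: index ⌊(21-1)/5⌋ = 4 into team → ZY6; (21-1) mod 5 = 0 into the melted columns → fouls.
So row 21 is (ZY6, fouls, 360); value = 360.

360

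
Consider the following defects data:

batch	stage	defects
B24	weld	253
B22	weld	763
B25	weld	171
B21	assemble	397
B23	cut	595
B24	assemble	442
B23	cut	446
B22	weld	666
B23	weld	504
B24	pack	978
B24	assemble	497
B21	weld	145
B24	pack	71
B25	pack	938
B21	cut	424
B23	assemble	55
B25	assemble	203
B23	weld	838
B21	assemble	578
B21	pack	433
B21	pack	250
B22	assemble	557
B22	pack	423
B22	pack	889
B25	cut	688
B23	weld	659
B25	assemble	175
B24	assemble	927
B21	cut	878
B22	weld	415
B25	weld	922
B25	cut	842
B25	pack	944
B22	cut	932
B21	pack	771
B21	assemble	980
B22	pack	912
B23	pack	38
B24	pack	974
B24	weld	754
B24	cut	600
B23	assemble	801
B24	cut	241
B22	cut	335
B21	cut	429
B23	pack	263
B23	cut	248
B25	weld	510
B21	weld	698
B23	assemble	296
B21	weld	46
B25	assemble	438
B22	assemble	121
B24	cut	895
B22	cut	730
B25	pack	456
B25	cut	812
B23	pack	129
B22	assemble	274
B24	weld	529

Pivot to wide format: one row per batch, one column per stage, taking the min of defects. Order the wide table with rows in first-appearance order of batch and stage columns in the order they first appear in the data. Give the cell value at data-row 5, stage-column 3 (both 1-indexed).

248

With rows in first-appearance order of batch, row 5 is batch=B23. stage columns in first-appearance order: weld, assemble, cut, pack; column 3 is cut.
Long rows with batch=B23, stage=cut: min(595, 446, 248) = 248.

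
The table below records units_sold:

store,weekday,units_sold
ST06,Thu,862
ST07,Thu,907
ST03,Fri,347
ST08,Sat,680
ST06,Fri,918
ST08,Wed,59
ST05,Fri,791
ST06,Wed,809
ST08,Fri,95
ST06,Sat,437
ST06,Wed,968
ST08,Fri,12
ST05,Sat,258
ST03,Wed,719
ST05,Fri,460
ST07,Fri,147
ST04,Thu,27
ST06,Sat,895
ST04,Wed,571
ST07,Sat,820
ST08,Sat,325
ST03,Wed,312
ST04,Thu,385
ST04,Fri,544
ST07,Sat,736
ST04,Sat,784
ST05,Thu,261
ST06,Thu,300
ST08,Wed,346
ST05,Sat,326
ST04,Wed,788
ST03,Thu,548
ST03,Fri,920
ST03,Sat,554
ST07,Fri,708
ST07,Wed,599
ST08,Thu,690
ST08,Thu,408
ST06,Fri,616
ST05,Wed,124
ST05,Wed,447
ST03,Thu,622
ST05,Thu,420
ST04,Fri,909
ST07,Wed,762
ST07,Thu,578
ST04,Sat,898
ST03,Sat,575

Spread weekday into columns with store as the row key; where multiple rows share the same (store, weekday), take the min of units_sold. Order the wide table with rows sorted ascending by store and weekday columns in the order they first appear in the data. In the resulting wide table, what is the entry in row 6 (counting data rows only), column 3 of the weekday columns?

With rows sorted ascending by store, row 6 is store=ST08. weekday columns in first-appearance order: Thu, Fri, Sat, Wed; column 3 is Sat.
Long rows with store=ST08, weekday=Sat: min(680, 325) = 325.

325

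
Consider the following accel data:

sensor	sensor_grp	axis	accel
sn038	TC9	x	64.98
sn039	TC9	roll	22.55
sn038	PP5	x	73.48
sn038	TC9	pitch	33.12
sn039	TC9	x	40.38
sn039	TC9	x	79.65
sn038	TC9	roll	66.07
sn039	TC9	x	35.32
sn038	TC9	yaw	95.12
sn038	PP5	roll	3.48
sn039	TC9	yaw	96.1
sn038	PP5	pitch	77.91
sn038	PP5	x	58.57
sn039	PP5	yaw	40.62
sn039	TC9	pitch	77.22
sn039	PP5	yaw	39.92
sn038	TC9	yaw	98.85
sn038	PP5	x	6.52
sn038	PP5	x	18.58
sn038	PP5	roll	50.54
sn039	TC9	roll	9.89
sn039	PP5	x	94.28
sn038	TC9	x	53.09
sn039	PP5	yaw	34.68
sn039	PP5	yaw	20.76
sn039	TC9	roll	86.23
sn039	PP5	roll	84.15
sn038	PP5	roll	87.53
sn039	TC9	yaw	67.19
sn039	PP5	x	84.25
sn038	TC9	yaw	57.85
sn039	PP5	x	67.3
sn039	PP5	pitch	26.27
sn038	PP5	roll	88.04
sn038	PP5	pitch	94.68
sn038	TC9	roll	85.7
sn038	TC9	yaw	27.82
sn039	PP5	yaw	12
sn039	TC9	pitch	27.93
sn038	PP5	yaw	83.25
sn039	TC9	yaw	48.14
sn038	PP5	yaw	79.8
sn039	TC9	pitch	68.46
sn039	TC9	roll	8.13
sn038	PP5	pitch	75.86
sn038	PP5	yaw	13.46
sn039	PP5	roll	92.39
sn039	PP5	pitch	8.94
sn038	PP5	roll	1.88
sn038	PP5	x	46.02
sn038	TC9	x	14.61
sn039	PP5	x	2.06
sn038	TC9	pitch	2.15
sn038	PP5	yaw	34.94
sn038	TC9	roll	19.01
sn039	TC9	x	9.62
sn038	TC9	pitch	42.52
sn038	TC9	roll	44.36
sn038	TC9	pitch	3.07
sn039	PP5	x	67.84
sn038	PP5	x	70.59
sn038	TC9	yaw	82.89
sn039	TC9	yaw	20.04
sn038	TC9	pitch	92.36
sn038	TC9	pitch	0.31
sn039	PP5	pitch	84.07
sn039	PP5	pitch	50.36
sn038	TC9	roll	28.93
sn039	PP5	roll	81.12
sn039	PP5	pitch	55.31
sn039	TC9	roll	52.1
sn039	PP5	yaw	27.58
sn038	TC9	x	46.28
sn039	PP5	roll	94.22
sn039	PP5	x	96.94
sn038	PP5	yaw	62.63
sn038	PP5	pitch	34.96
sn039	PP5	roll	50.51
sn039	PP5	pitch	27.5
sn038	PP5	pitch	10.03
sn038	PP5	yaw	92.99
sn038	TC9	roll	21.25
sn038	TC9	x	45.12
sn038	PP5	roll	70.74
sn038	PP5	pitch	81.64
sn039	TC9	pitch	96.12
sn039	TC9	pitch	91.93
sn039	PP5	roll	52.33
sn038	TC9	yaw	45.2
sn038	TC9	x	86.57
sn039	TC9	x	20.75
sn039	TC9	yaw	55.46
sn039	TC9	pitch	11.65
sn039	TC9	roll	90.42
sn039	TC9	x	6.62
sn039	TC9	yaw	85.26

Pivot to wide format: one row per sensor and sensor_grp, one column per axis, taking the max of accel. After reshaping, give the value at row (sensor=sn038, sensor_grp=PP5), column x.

73.48

Rows with sensor=sn038, sensor_grp=PP5 and axis=x: accel values are 73.48, 58.57, 6.52, 18.58, 46.02, 70.59.
max(73.48, 58.57, 6.52, 18.58, 46.02, 70.59) = 73.48.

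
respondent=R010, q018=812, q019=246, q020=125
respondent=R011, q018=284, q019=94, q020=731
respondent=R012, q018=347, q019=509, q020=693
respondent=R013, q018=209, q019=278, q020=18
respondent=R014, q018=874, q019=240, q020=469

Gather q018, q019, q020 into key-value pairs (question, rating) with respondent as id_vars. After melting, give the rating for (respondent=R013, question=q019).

Unpivoting turns each (respondent, wide-column) pair into one long row.
The wide cell at row R013, column q019 holds 278, so the long row (R013, q019) has rating=278.

278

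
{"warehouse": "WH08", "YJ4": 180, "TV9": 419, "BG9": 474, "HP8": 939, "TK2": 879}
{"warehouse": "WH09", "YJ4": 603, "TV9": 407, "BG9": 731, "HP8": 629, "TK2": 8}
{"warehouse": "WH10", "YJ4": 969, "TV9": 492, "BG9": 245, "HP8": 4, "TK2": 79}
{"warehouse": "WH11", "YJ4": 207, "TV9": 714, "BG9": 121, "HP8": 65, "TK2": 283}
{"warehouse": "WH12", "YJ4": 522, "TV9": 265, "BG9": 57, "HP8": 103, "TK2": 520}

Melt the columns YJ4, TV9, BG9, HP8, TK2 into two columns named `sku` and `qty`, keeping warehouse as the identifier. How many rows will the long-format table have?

5 warehouse values × 5 melted columns = 25 rows.

25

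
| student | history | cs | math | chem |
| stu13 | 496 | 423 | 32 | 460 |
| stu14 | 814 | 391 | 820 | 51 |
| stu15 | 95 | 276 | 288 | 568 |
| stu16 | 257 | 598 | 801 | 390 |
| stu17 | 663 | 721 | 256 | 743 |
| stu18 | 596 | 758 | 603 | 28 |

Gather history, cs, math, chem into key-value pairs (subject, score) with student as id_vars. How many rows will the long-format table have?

24

6 student values × 4 melted columns = 24 rows.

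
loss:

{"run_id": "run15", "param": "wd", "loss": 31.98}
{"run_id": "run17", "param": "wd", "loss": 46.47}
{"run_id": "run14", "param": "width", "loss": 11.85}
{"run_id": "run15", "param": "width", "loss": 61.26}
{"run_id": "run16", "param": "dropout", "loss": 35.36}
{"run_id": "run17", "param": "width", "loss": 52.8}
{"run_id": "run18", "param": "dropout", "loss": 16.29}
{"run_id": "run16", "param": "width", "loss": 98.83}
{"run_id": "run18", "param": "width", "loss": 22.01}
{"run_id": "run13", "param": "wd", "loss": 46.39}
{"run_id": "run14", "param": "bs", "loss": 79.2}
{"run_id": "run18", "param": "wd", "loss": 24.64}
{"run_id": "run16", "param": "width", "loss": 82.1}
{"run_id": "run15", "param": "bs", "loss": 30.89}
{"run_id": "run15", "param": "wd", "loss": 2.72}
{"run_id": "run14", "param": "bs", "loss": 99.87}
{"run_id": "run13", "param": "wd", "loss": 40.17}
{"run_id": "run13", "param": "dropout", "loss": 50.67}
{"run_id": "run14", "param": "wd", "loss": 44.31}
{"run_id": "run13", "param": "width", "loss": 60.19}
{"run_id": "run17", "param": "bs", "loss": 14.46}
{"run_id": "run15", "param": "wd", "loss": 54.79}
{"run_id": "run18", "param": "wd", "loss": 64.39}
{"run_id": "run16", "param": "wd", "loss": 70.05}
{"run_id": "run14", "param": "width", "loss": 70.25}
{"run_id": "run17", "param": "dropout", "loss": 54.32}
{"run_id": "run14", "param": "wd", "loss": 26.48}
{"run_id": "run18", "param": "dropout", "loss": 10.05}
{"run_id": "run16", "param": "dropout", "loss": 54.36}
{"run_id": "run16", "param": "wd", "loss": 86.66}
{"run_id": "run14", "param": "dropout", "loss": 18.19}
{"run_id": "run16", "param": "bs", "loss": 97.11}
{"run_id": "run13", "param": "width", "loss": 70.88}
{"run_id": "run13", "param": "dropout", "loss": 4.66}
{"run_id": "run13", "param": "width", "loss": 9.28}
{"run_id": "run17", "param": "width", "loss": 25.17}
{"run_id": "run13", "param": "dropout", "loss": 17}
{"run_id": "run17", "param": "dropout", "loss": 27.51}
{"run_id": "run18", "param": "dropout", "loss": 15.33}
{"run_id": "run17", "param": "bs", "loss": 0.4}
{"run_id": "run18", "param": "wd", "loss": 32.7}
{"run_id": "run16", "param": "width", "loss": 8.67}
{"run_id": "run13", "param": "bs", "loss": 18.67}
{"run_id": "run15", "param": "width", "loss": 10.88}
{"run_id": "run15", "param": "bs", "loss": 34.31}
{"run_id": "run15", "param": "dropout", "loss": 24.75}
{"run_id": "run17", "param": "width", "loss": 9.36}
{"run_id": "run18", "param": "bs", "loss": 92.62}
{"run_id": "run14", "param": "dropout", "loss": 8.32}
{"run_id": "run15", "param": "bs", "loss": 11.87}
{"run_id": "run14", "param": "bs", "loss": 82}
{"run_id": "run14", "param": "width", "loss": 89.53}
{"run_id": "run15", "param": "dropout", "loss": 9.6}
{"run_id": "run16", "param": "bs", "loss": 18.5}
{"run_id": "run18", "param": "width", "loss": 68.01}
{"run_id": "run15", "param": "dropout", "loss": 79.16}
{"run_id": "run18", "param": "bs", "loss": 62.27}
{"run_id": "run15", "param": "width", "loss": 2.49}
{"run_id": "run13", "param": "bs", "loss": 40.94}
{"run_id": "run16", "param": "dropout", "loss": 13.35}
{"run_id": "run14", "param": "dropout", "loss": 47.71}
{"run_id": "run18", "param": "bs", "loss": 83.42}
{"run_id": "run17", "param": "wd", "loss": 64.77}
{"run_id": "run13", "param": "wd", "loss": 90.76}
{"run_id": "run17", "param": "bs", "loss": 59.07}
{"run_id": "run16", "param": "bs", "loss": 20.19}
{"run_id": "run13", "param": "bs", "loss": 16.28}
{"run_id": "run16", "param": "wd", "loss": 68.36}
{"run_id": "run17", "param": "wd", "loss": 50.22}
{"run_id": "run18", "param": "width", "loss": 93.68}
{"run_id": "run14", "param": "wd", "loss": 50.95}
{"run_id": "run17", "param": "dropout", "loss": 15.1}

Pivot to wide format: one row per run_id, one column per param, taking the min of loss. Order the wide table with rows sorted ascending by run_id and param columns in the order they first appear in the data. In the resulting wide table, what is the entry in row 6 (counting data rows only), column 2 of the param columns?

With rows sorted ascending by run_id, row 6 is run_id=run18. param columns in first-appearance order: wd, width, dropout, bs; column 2 is width.
Long rows with run_id=run18, param=width: min(22.01, 68.01, 93.68) = 22.01.

22.01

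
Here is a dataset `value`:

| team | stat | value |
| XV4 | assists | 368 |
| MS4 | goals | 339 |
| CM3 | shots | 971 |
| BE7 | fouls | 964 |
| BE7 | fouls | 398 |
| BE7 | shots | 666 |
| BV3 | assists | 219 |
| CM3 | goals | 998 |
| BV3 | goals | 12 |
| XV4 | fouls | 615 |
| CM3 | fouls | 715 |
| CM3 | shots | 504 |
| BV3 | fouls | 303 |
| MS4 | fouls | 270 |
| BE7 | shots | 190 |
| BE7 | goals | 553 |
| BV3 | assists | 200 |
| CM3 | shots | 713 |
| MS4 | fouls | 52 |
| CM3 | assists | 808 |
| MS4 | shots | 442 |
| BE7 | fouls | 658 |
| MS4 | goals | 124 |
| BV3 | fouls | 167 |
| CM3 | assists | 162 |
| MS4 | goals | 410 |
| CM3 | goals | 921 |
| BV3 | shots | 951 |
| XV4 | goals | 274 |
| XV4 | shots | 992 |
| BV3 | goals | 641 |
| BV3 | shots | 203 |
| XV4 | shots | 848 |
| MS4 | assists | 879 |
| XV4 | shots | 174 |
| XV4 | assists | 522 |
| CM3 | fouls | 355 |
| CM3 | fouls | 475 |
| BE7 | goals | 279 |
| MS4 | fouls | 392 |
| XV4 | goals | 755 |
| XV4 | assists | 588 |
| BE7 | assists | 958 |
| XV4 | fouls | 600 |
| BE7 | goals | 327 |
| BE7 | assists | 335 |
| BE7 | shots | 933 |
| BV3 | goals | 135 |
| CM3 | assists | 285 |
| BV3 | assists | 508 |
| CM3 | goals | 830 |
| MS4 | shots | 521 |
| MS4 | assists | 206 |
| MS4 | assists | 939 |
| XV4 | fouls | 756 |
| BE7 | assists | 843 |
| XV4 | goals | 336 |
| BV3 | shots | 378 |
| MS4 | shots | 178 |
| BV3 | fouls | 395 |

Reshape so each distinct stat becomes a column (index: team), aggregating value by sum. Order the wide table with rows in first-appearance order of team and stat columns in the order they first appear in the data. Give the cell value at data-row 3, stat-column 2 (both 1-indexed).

2749

With rows in first-appearance order of team, row 3 is team=CM3. stat columns in first-appearance order: assists, goals, shots, fouls; column 2 is goals.
Long rows with team=CM3, stat=goals: 998 + 921 + 830 = 2749.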